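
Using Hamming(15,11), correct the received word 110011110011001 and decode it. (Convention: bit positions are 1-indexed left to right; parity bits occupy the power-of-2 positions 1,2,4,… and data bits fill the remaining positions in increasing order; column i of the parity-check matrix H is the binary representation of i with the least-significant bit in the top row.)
Syndrome s = H · r^T (mod 2), r = 110011110011001:
  s[0] = (101010101010101)·(110011110011001) mod 2 = 1+0+0+0+1+0+1+0+0+0+1+0+0+0+1 mod 2 = 1
  s[1] = (011001100110011)·(110011110011001) mod 2 = 0+1+0+0+0+1+1+0+0+0+1+0+0+0+1 mod 2 = 1
  s[2] = (000111100001111)·(110011110011001) mod 2 = 0+0+0+0+1+1+1+0+0+0+0+1+0+0+1 mod 2 = 1
  s[3] = (000000011111111)·(110011110011001) mod 2 = 0+0+0+0+0+0+0+1+0+0+1+1+0+0+1 mod 2 = 0
Syndrome = 1110
Column 7 of H equals this syndrome → error at bit 7 (1-indexed).
Flip bit 7: 110011110011001 → 110011010011001
Extract data bits at positions {3,5,6,7,9,10,11,12,13,14,15}: 01100011001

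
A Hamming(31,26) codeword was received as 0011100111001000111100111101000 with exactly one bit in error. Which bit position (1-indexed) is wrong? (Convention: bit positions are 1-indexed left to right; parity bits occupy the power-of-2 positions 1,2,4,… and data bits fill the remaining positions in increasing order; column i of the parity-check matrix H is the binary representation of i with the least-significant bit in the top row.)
Syndrome s = H · r^T (mod 2), r = 0011100111001000111100111101000:
  s[0] = (1010101010101010101010101010101)·(0011100111001000111100111101000) mod 2 = 0+0+1+0+1+0+0+0+1+0+0+0+1+0+0+0+1+0+1+0+0+0+1+0+1+0+0+0+0+0+0 mod 2 = 0
  s[1] = (0110011001100110011001100110011)·(0011100111001000111100111101000) mod 2 = 0+0+1+0+0+0+0+0+0+1+0+0+0+0+0+0+0+1+1+0+0+0+1+0+0+1+0+0+0+0+0 mod 2 = 0
  s[2] = (0001111000011110000111100001111)·(0011100111001000111100111101000) mod 2 = 0+0+0+1+1+0+0+0+0+0+0+0+1+0+0+0+0+0+0+1+0+0+1+0+0+0+0+1+0+0+0 mod 2 = 0
  s[3] = (0000000111111110000000011111111)·(0011100111001000111100111101000) mod 2 = 0+0+0+0+0+0+0+1+1+1+0+0+1+0+0+0+0+0+0+0+0+0+0+1+1+1+0+1+0+0+0 mod 2 = 0
  s[4] = (0000000000000001111111111111111)·(0011100111001000111100111101000) mod 2 = 0+0+0+0+0+0+0+0+0+0+0+0+0+0+0+0+1+1+1+1+0+0+1+1+1+1+0+1+0+0+0 mod 2 = 1
Syndrome = 00001
Column i of H is the binary representation of i, so the syndrome is the binary index of the flipped bit.
Read s = 00001 with s[0] as LSB: 0·2^0 + 0·2^1 + 0·2^2 + 0·2^3 + 1·2^4 = 16.
Error is at bit position 16.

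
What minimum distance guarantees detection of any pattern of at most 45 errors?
Detecting e errors requires d_min ≥ e + 1 = 45 + 1 = 46.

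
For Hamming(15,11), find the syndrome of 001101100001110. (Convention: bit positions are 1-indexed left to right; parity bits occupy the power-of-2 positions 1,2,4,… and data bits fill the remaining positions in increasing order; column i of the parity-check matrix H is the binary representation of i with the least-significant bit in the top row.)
Syndrome s = H · r^T (mod 2), r = 001101100001110:
  s[0] = (101010101010101)·(001101100001110) mod 2 = 0+0+1+0+0+0+1+0+0+0+0+0+1+0+0 mod 2 = 1
  s[1] = (011001100110011)·(001101100001110) mod 2 = 0+0+1+0+0+1+1+0+0+0+0+0+0+1+0 mod 2 = 0
  s[2] = (000111100001111)·(001101100001110) mod 2 = 0+0+0+1+0+1+1+0+0+0+0+1+1+1+0 mod 2 = 0
  s[3] = (000000011111111)·(001101100001110) mod 2 = 0+0+0+0+0+0+0+0+0+0+0+1+1+1+0 mod 2 = 1
Syndrome = 1001
Non-zero syndrome: error at position 9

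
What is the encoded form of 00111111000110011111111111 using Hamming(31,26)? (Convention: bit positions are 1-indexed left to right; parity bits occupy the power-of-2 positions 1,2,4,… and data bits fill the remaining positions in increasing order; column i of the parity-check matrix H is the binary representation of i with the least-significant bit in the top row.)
Codeword c = d · G (mod 2), d = 00111111000110011111111111:
  c[0] = d·G[:,0] = (00111111000110011111111111)·(11011010101101010101010101) mod 2 = 0+0+0+1+1+0+1+0+0+0+0+1+0+0+0+1+0+1+0+1+0+1+0+1+0+1 mod 2 = 0
  c[1] = d·G[:,1] = (00111111000110011111111111)·(10110110011011001100110011) mod 2 = 0+0+1+1+0+1+1+0+0+0+0+0+1+0+0+0+1+1+0+0+1+1+0+0+1+1 mod 2 = 1
  c[2] = d·G[:,2] = (00111111000110011111111111)·(10000000000000000000000000) mod 2 = 0+0+0+0+0+0+0+0+0+0+0+0+0+0+0+0+0+0+0+0+0+0+0+0+0+0 mod 2 = 0
  c[3] = d·G[:,3] = (00111111000110011111111111)·(01110001111000111100001111) mod 2 = 0+0+1+1+0+0+0+1+0+0+0+0+0+0+0+1+1+1+0+0+0+0+1+1+1+1 mod 2 = 0
  c[4] = d·G[:,4] = (00111111000110011111111111)·(01000000000000000000000000) mod 2 = 0+0+0+0+0+0+0+0+0+0+0+0+0+0+0+0+0+0+0+0+0+0+0+0+0+0 mod 2 = 0
  c[5] = d·G[:,5] = (00111111000110011111111111)·(00100000000000000000000000) mod 2 = 0+0+1+0+0+0+0+0+0+0+0+0+0+0+0+0+0+0+0+0+0+0+0+0+0+0 mod 2 = 1
  c[6] = d·G[:,6] = (00111111000110011111111111)·(00010000000000000000000000) mod 2 = 0+0+0+1+0+0+0+0+0+0+0+0+0+0+0+0+0+0+0+0+0+0+0+0+0+0 mod 2 = 1
  c[7] = d·G[:,7] = (00111111000110011111111111)·(00001111111000000011111111) mod 2 = 0+0+0+0+1+1+1+1+0+0+0+0+0+0+0+0+0+0+1+1+1+1+1+1+1+1 mod 2 = 0
  c[8] = d·G[:,8] = (00111111000110011111111111)·(00001000000000000000000000) mod 2 = 0+0+0+0+1+0+0+0+0+0+0+0+0+0+0+0+0+0+0+0+0+0+0+0+0+0 mod 2 = 1
  c[9] = d·G[:,9] = (00111111000110011111111111)·(00000100000000000000000000) mod 2 = 0+0+0+0+0+1+0+0+0+0+0+0+0+0+0+0+0+0+0+0+0+0+0+0+0+0 mod 2 = 1
  c[10] = d·G[:,10] = (00111111000110011111111111)·(00000010000000000000000000) mod 2 = 0+0+0+0+0+0+1+0+0+0+0+0+0+0+0+0+0+0+0+0+0+0+0+0+0+0 mod 2 = 1
  c[11] = d·G[:,11] = (00111111000110011111111111)·(00000001000000000000000000) mod 2 = 0+0+0+0+0+0+0+1+0+0+0+0+0+0+0+0+0+0+0+0+0+0+0+0+0+0 mod 2 = 1
  c[12] = d·G[:,12] = (00111111000110011111111111)·(00000000100000000000000000) mod 2 = 0+0+0+0+0+0+0+0+0+0+0+0+0+0+0+0+0+0+0+0+0+0+0+0+0+0 mod 2 = 0
  c[13] = d·G[:,13] = (00111111000110011111111111)·(00000000010000000000000000) mod 2 = 0+0+0+0+0+0+0+0+0+0+0+0+0+0+0+0+0+0+0+0+0+0+0+0+0+0 mod 2 = 0
  c[14] = d·G[:,14] = (00111111000110011111111111)·(00000000001000000000000000) mod 2 = 0+0+0+0+0+0+0+0+0+0+0+0+0+0+0+0+0+0+0+0+0+0+0+0+0+0 mod 2 = 0
  c[15] = d·G[:,15] = (00111111000110011111111111)·(00000000000111111111111111) mod 2 = 0+0+0+0+0+0+0+0+0+0+0+1+1+0+0+1+1+1+1+1+1+1+1+1+1+1 mod 2 = 1
  c[16] = d·G[:,16] = (00111111000110011111111111)·(00000000000100000000000000) mod 2 = 0+0+0+0+0+0+0+0+0+0+0+1+0+0+0+0+0+0+0+0+0+0+0+0+0+0 mod 2 = 1
  c[17] = d·G[:,17] = (00111111000110011111111111)·(00000000000010000000000000) mod 2 = 0+0+0+0+0+0+0+0+0+0+0+0+1+0+0+0+0+0+0+0+0+0+0+0+0+0 mod 2 = 1
  c[18] = d·G[:,18] = (00111111000110011111111111)·(00000000000001000000000000) mod 2 = 0+0+0+0+0+0+0+0+0+0+0+0+0+0+0+0+0+0+0+0+0+0+0+0+0+0 mod 2 = 0
  c[19] = d·G[:,19] = (00111111000110011111111111)·(00000000000000100000000000) mod 2 = 0+0+0+0+0+0+0+0+0+0+0+0+0+0+0+0+0+0+0+0+0+0+0+0+0+0 mod 2 = 0
  c[20] = d·G[:,20] = (00111111000110011111111111)·(00000000000000010000000000) mod 2 = 0+0+0+0+0+0+0+0+0+0+0+0+0+0+0+1+0+0+0+0+0+0+0+0+0+0 mod 2 = 1
  c[21] = d·G[:,21] = (00111111000110011111111111)·(00000000000000001000000000) mod 2 = 0+0+0+0+0+0+0+0+0+0+0+0+0+0+0+0+1+0+0+0+0+0+0+0+0+0 mod 2 = 1
  c[22] = d·G[:,22] = (00111111000110011111111111)·(00000000000000000100000000) mod 2 = 0+0+0+0+0+0+0+0+0+0+0+0+0+0+0+0+0+1+0+0+0+0+0+0+0+0 mod 2 = 1
  c[23] = d·G[:,23] = (00111111000110011111111111)·(00000000000000000010000000) mod 2 = 0+0+0+0+0+0+0+0+0+0+0+0+0+0+0+0+0+0+1+0+0+0+0+0+0+0 mod 2 = 1
  c[24] = d·G[:,24] = (00111111000110011111111111)·(00000000000000000001000000) mod 2 = 0+0+0+0+0+0+0+0+0+0+0+0+0+0+0+0+0+0+0+1+0+0+0+0+0+0 mod 2 = 1
  c[25] = d·G[:,25] = (00111111000110011111111111)·(00000000000000000000100000) mod 2 = 0+0+0+0+0+0+0+0+0+0+0+0+0+0+0+0+0+0+0+0+1+0+0+0+0+0 mod 2 = 1
  c[26] = d·G[:,26] = (00111111000110011111111111)·(00000000000000000000010000) mod 2 = 0+0+0+0+0+0+0+0+0+0+0+0+0+0+0+0+0+0+0+0+0+1+0+0+0+0 mod 2 = 1
  c[27] = d·G[:,27] = (00111111000110011111111111)·(00000000000000000000001000) mod 2 = 0+0+0+0+0+0+0+0+0+0+0+0+0+0+0+0+0+0+0+0+0+0+1+0+0+0 mod 2 = 1
  c[28] = d·G[:,28] = (00111111000110011111111111)·(00000000000000000000000100) mod 2 = 0+0+0+0+0+0+0+0+0+0+0+0+0+0+0+0+0+0+0+0+0+0+0+1+0+0 mod 2 = 1
  c[29] = d·G[:,29] = (00111111000110011111111111)·(00000000000000000000000010) mod 2 = 0+0+0+0+0+0+0+0+0+0+0+0+0+0+0+0+0+0+0+0+0+0+0+0+1+0 mod 2 = 1
  c[30] = d·G[:,30] = (00111111000110011111111111)·(00000000000000000000000001) mod 2 = 0+0+0+0+0+0+0+0+0+0+0+0+0+0+0+0+0+0+0+0+0+0+0+0+0+1 mod 2 = 1
Codeword = 0100011011110001110011111111111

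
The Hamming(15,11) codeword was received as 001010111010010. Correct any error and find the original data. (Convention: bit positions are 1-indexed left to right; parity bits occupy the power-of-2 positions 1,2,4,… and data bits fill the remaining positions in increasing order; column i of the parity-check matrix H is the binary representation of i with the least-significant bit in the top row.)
Syndrome s = H · r^T (mod 2), r = 001010111010010:
  s[0] = (101010101010101)·(001010111010010) mod 2 = 0+0+1+0+1+0+1+0+1+0+1+0+0+0+0 mod 2 = 1
  s[1] = (011001100110011)·(001010111010010) mod 2 = 0+0+1+0+0+0+1+0+0+0+1+0+0+1+0 mod 2 = 0
  s[2] = (000111100001111)·(001010111010010) mod 2 = 0+0+0+0+1+0+1+0+0+0+0+0+0+1+0 mod 2 = 1
  s[3] = (000000011111111)·(001010111010010) mod 2 = 0+0+0+0+0+0+0+1+1+0+1+0+0+1+0 mod 2 = 0
Syndrome = 1010
Column 5 of H equals this syndrome → error at bit 5 (1-indexed).
Flip bit 5: 001010111010010 → 001000111010010
Extract data bits at positions {3,5,6,7,9,10,11,12,13,14,15}: 10011010010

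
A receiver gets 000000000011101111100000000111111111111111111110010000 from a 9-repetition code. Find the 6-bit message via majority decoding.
Split into 9-bit blocks and majority-vote each:
  block 1 = 000000000: 0 ones, 9 zeros → 0
  block 2 = 011101111: 7 ones, 2 zeros → 1
  block 3 = 100000000: 1 ones, 8 zeros → 0
  block 4 = 111111111: 9 ones, 0 zeros → 1
  block 5 = 111111111: 9 ones, 0 zeros → 1
  block 6 = 110010000: 3 ones, 6 zeros → 0
Decoded = 010110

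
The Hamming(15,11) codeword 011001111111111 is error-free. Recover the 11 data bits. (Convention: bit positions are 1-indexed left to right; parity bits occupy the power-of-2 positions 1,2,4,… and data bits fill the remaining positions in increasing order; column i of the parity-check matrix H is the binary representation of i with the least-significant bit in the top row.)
Parity bits occupy power-of-2 positions; data bits are at positions {3,5,6,7,9,10,11,12,13,14,15} (1-indexed).
Extract: c[3]=1 c[5]=0 c[6]=1 c[7]=1 c[9]=1 c[10]=1 c[11]=1 c[12]=1 c[13]=1 c[14]=1 c[15]=1
Data = 10111111111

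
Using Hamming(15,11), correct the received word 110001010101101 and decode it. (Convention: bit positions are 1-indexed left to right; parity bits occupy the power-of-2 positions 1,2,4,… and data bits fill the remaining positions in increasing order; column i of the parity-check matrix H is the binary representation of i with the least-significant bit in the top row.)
Syndrome s = H · r^T (mod 2), r = 110001010101101:
  s[0] = (101010101010101)·(110001010101101) mod 2 = 1+0+0+0+0+0+0+0+0+0+0+0+1+0+1 mod 2 = 1
  s[1] = (011001100110011)·(110001010101101) mod 2 = 0+1+0+0+0+1+0+0+0+1+0+0+0+0+1 mod 2 = 0
  s[2] = (000111100001111)·(110001010101101) mod 2 = 0+0+0+0+0+1+0+0+0+0+0+1+1+0+1 mod 2 = 0
  s[3] = (000000011111111)·(110001010101101) mod 2 = 0+0+0+0+0+0+0+1+0+1+0+1+1+0+1 mod 2 = 1
Syndrome = 1001
Column 9 of H equals this syndrome → error at bit 9 (1-indexed).
Flip bit 9: 110001010101101 → 110001011101101
Extract data bits at positions {3,5,6,7,9,10,11,12,13,14,15}: 00101101101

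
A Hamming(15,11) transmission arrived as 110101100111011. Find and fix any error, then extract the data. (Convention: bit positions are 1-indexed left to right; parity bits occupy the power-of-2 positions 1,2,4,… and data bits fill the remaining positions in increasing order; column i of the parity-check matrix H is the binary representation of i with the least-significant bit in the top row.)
Syndrome s = H · r^T (mod 2), r = 110101100111011:
  s[0] = (101010101010101)·(110101100111011) mod 2 = 1+0+0+0+0+0+1+0+0+0+1+0+0+0+1 mod 2 = 0
  s[1] = (011001100110011)·(110101100111011) mod 2 = 0+1+0+0+0+1+1+0+0+1+1+0+0+1+1 mod 2 = 1
  s[2] = (000111100001111)·(110101100111011) mod 2 = 0+0+0+1+0+1+1+0+0+0+0+1+0+1+1 mod 2 = 0
  s[3] = (000000011111111)·(110101100111011) mod 2 = 0+0+0+0+0+0+0+0+0+1+1+1+0+1+1 mod 2 = 1
Syndrome = 0101
Column 10 of H equals this syndrome → error at bit 10 (1-indexed).
Flip bit 10: 110101100111011 → 110101100011011
Extract data bits at positions {3,5,6,7,9,10,11,12,13,14,15}: 00110011011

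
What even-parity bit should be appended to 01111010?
Sum of data bits: 0+1+1+1+1+0+1+0 = 5.
5 mod 2 = 1, so parity bit = 1.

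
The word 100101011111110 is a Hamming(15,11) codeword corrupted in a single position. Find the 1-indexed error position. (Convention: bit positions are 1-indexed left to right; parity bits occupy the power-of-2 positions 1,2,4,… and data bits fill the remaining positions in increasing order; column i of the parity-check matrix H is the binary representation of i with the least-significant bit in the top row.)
Syndrome s = H · r^T (mod 2), r = 100101011111110:
  s[0] = (101010101010101)·(100101011111110) mod 2 = 1+0+0+0+0+0+0+0+1+0+1+0+1+0+0 mod 2 = 0
  s[1] = (011001100110011)·(100101011111110) mod 2 = 0+0+0+0+0+1+0+0+0+1+1+0+0+1+0 mod 2 = 0
  s[2] = (000111100001111)·(100101011111110) mod 2 = 0+0+0+1+0+1+0+0+0+0+0+1+1+1+0 mod 2 = 1
  s[3] = (000000011111111)·(100101011111110) mod 2 = 0+0+0+0+0+0+0+1+1+1+1+1+1+1+0 mod 2 = 1
Syndrome = 0011
Column i of H is the binary representation of i, so the syndrome is the binary index of the flipped bit.
Read s = 0011 with s[0] as LSB: 0·2^0 + 0·2^1 + 1·2^2 + 1·2^3 = 12.
Error is at bit position 12.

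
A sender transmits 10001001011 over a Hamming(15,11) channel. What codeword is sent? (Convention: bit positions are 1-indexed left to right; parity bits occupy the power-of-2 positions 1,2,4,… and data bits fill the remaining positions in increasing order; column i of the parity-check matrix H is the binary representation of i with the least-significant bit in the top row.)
Codeword c = d · G (mod 2), d = 10001001011:
  c[0] = d·G[:,0] = (10001001011)·(11011010101) mod 2 = 1+0+0+0+1+0+0+0+0+0+1 mod 2 = 1
  c[1] = d·G[:,1] = (10001001011)·(10110110011) mod 2 = 1+0+0+0+0+0+0+0+0+1+1 mod 2 = 1
  c[2] = d·G[:,2] = (10001001011)·(10000000000) mod 2 = 1+0+0+0+0+0+0+0+0+0+0 mod 2 = 1
  c[3] = d·G[:,3] = (10001001011)·(01110001111) mod 2 = 0+0+0+0+0+0+0+1+0+1+1 mod 2 = 1
  c[4] = d·G[:,4] = (10001001011)·(01000000000) mod 2 = 0+0+0+0+0+0+0+0+0+0+0 mod 2 = 0
  c[5] = d·G[:,5] = (10001001011)·(00100000000) mod 2 = 0+0+0+0+0+0+0+0+0+0+0 mod 2 = 0
  c[6] = d·G[:,6] = (10001001011)·(00010000000) mod 2 = 0+0+0+0+0+0+0+0+0+0+0 mod 2 = 0
  c[7] = d·G[:,7] = (10001001011)·(00001111111) mod 2 = 0+0+0+0+1+0+0+1+0+1+1 mod 2 = 0
  c[8] = d·G[:,8] = (10001001011)·(00001000000) mod 2 = 0+0+0+0+1+0+0+0+0+0+0 mod 2 = 1
  c[9] = d·G[:,9] = (10001001011)·(00000100000) mod 2 = 0+0+0+0+0+0+0+0+0+0+0 mod 2 = 0
  c[10] = d·G[:,10] = (10001001011)·(00000010000) mod 2 = 0+0+0+0+0+0+0+0+0+0+0 mod 2 = 0
  c[11] = d·G[:,11] = (10001001011)·(00000001000) mod 2 = 0+0+0+0+0+0+0+1+0+0+0 mod 2 = 1
  c[12] = d·G[:,12] = (10001001011)·(00000000100) mod 2 = 0+0+0+0+0+0+0+0+0+0+0 mod 2 = 0
  c[13] = d·G[:,13] = (10001001011)·(00000000010) mod 2 = 0+0+0+0+0+0+0+0+0+1+0 mod 2 = 1
  c[14] = d·G[:,14] = (10001001011)·(00000000001) mod 2 = 0+0+0+0+0+0+0+0+0+0+1 mod 2 = 1
Codeword = 111100001001011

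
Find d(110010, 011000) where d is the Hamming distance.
XOR = 101010, count of 1s = 3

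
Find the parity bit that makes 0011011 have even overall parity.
Sum of data bits: 0+0+1+1+0+1+1 = 4.
4 mod 2 = 0, so parity bit = 0.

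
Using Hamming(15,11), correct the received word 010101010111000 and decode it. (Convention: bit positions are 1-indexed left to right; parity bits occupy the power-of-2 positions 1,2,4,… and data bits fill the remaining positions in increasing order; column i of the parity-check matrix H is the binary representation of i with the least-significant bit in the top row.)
Syndrome s = H · r^T (mod 2), r = 010101010111000:
  s[0] = (101010101010101)·(010101010111000) mod 2 = 0+0+0+0+0+0+0+0+0+0+1+0+0+0+0 mod 2 = 1
  s[1] = (011001100110011)·(010101010111000) mod 2 = 0+1+0+0+0+1+0+0+0+1+1+0+0+0+0 mod 2 = 0
  s[2] = (000111100001111)·(010101010111000) mod 2 = 0+0+0+1+0+1+0+0+0+0+0+1+0+0+0 mod 2 = 1
  s[3] = (000000011111111)·(010101010111000) mod 2 = 0+0+0+0+0+0+0+1+0+1+1+1+0+0+0 mod 2 = 0
Syndrome = 1010
Column 5 of H equals this syndrome → error at bit 5 (1-indexed).
Flip bit 5: 010101010111000 → 010111010111000
Extract data bits at positions {3,5,6,7,9,10,11,12,13,14,15}: 01100111000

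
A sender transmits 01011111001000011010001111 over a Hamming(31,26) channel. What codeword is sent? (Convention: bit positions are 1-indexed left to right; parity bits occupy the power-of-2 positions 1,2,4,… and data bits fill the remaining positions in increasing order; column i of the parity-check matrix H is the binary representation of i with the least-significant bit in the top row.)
Codeword c = d · G (mod 2), d = 01011111001000011010001111:
  c[0] = d·G[:,0] = (01011111001000011010001111)·(11011010101101010101010101) mod 2 = 0+1+0+1+1+0+1+0+0+0+1+0+0+0+0+1+0+0+0+0+0+0+0+1+0+1 mod 2 = 0
  c[1] = d·G[:,1] = (01011111001000011010001111)·(10110110011011001100110011) mod 2 = 0+0+0+1+0+1+1+0+0+0+1+0+0+0+0+0+1+0+0+0+0+0+0+0+1+1 mod 2 = 1
  c[2] = d·G[:,2] = (01011111001000011010001111)·(10000000000000000000000000) mod 2 = 0+0+0+0+0+0+0+0+0+0+0+0+0+0+0+0+0+0+0+0+0+0+0+0+0+0 mod 2 = 0
  c[3] = d·G[:,3] = (01011111001000011010001111)·(01110001111000111100001111) mod 2 = 0+1+0+1+0+0+0+1+0+0+1+0+0+0+0+1+1+0+0+0+0+0+1+1+1+1 mod 2 = 0
  c[4] = d·G[:,4] = (01011111001000011010001111)·(01000000000000000000000000) mod 2 = 0+1+0+0+0+0+0+0+0+0+0+0+0+0+0+0+0+0+0+0+0+0+0+0+0+0 mod 2 = 1
  c[5] = d·G[:,5] = (01011111001000011010001111)·(00100000000000000000000000) mod 2 = 0+0+0+0+0+0+0+0+0+0+0+0+0+0+0+0+0+0+0+0+0+0+0+0+0+0 mod 2 = 0
  c[6] = d·G[:,6] = (01011111001000011010001111)·(00010000000000000000000000) mod 2 = 0+0+0+1+0+0+0+0+0+0+0+0+0+0+0+0+0+0+0+0+0+0+0+0+0+0 mod 2 = 1
  c[7] = d·G[:,7] = (01011111001000011010001111)·(00001111111000000011111111) mod 2 = 0+0+0+0+1+1+1+1+0+0+1+0+0+0+0+0+0+0+1+0+0+0+1+1+1+1 mod 2 = 0
  c[8] = d·G[:,8] = (01011111001000011010001111)·(00001000000000000000000000) mod 2 = 0+0+0+0+1+0+0+0+0+0+0+0+0+0+0+0+0+0+0+0+0+0+0+0+0+0 mod 2 = 1
  c[9] = d·G[:,9] = (01011111001000011010001111)·(00000100000000000000000000) mod 2 = 0+0+0+0+0+1+0+0+0+0+0+0+0+0+0+0+0+0+0+0+0+0+0+0+0+0 mod 2 = 1
  c[10] = d·G[:,10] = (01011111001000011010001111)·(00000010000000000000000000) mod 2 = 0+0+0+0+0+0+1+0+0+0+0+0+0+0+0+0+0+0+0+0+0+0+0+0+0+0 mod 2 = 1
  c[11] = d·G[:,11] = (01011111001000011010001111)·(00000001000000000000000000) mod 2 = 0+0+0+0+0+0+0+1+0+0+0+0+0+0+0+0+0+0+0+0+0+0+0+0+0+0 mod 2 = 1
  c[12] = d·G[:,12] = (01011111001000011010001111)·(00000000100000000000000000) mod 2 = 0+0+0+0+0+0+0+0+0+0+0+0+0+0+0+0+0+0+0+0+0+0+0+0+0+0 mod 2 = 0
  c[13] = d·G[:,13] = (01011111001000011010001111)·(00000000010000000000000000) mod 2 = 0+0+0+0+0+0+0+0+0+0+0+0+0+0+0+0+0+0+0+0+0+0+0+0+0+0 mod 2 = 0
  c[14] = d·G[:,14] = (01011111001000011010001111)·(00000000001000000000000000) mod 2 = 0+0+0+0+0+0+0+0+0+0+1+0+0+0+0+0+0+0+0+0+0+0+0+0+0+0 mod 2 = 1
  c[15] = d·G[:,15] = (01011111001000011010001111)·(00000000000111111111111111) mod 2 = 0+0+0+0+0+0+0+0+0+0+0+0+0+0+0+1+1+0+1+0+0+0+1+1+1+1 mod 2 = 1
  c[16] = d·G[:,16] = (01011111001000011010001111)·(00000000000100000000000000) mod 2 = 0+0+0+0+0+0+0+0+0+0+0+0+0+0+0+0+0+0+0+0+0+0+0+0+0+0 mod 2 = 0
  c[17] = d·G[:,17] = (01011111001000011010001111)·(00000000000010000000000000) mod 2 = 0+0+0+0+0+0+0+0+0+0+0+0+0+0+0+0+0+0+0+0+0+0+0+0+0+0 mod 2 = 0
  c[18] = d·G[:,18] = (01011111001000011010001111)·(00000000000001000000000000) mod 2 = 0+0+0+0+0+0+0+0+0+0+0+0+0+0+0+0+0+0+0+0+0+0+0+0+0+0 mod 2 = 0
  c[19] = d·G[:,19] = (01011111001000011010001111)·(00000000000000100000000000) mod 2 = 0+0+0+0+0+0+0+0+0+0+0+0+0+0+0+0+0+0+0+0+0+0+0+0+0+0 mod 2 = 0
  c[20] = d·G[:,20] = (01011111001000011010001111)·(00000000000000010000000000) mod 2 = 0+0+0+0+0+0+0+0+0+0+0+0+0+0+0+1+0+0+0+0+0+0+0+0+0+0 mod 2 = 1
  c[21] = d·G[:,21] = (01011111001000011010001111)·(00000000000000001000000000) mod 2 = 0+0+0+0+0+0+0+0+0+0+0+0+0+0+0+0+1+0+0+0+0+0+0+0+0+0 mod 2 = 1
  c[22] = d·G[:,22] = (01011111001000011010001111)·(00000000000000000100000000) mod 2 = 0+0+0+0+0+0+0+0+0+0+0+0+0+0+0+0+0+0+0+0+0+0+0+0+0+0 mod 2 = 0
  c[23] = d·G[:,23] = (01011111001000011010001111)·(00000000000000000010000000) mod 2 = 0+0+0+0+0+0+0+0+0+0+0+0+0+0+0+0+0+0+1+0+0+0+0+0+0+0 mod 2 = 1
  c[24] = d·G[:,24] = (01011111001000011010001111)·(00000000000000000001000000) mod 2 = 0+0+0+0+0+0+0+0+0+0+0+0+0+0+0+0+0+0+0+0+0+0+0+0+0+0 mod 2 = 0
  c[25] = d·G[:,25] = (01011111001000011010001111)·(00000000000000000000100000) mod 2 = 0+0+0+0+0+0+0+0+0+0+0+0+0+0+0+0+0+0+0+0+0+0+0+0+0+0 mod 2 = 0
  c[26] = d·G[:,26] = (01011111001000011010001111)·(00000000000000000000010000) mod 2 = 0+0+0+0+0+0+0+0+0+0+0+0+0+0+0+0+0+0+0+0+0+0+0+0+0+0 mod 2 = 0
  c[27] = d·G[:,27] = (01011111001000011010001111)·(00000000000000000000001000) mod 2 = 0+0+0+0+0+0+0+0+0+0+0+0+0+0+0+0+0+0+0+0+0+0+1+0+0+0 mod 2 = 1
  c[28] = d·G[:,28] = (01011111001000011010001111)·(00000000000000000000000100) mod 2 = 0+0+0+0+0+0+0+0+0+0+0+0+0+0+0+0+0+0+0+0+0+0+0+1+0+0 mod 2 = 1
  c[29] = d·G[:,29] = (01011111001000011010001111)·(00000000000000000000000010) mod 2 = 0+0+0+0+0+0+0+0+0+0+0+0+0+0+0+0+0+0+0+0+0+0+0+0+1+0 mod 2 = 1
  c[30] = d·G[:,30] = (01011111001000011010001111)·(00000000000000000000000001) mod 2 = 0+0+0+0+0+0+0+0+0+0+0+0+0+0+0+0+0+0+0+0+0+0+0+0+0+1 mod 2 = 1
Codeword = 0100101011110011000011010001111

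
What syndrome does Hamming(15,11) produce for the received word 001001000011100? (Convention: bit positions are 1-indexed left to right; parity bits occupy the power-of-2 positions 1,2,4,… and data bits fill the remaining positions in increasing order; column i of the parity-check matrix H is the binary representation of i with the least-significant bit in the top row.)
Syndrome s = H · r^T (mod 2), r = 001001000011100:
  s[0] = (101010101010101)·(001001000011100) mod 2 = 0+0+1+0+0+0+0+0+0+0+1+0+1+0+0 mod 2 = 1
  s[1] = (011001100110011)·(001001000011100) mod 2 = 0+0+1+0+0+1+0+0+0+0+1+0+0+0+0 mod 2 = 1
  s[2] = (000111100001111)·(001001000011100) mod 2 = 0+0+0+0+0+1+0+0+0+0+0+1+1+0+0 mod 2 = 1
  s[3] = (000000011111111)·(001001000011100) mod 2 = 0+0+0+0+0+0+0+0+0+0+1+1+1+0+0 mod 2 = 1
Syndrome = 1111
Non-zero syndrome: error at position 15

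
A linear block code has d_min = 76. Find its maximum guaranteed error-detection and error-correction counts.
(a) Detection requires d_min ≥ e+1, so e ≤ d_min − 1 = 75.
(b) Correction requires d_min ≥ 2t+1, so t ≤ ⌊(d_min − 1)/2⌋ = ⌊75/2⌋ = 37.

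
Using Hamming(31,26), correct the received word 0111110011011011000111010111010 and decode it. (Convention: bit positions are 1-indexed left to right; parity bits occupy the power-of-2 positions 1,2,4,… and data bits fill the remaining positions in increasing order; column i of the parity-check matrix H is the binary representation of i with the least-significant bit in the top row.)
Syndrome s = H · r^T (mod 2), r = 0111110011011011000111010111010:
  s[0] = (1010101010101010101010101010101)·(0111110011011011000111010111010) mod 2 = 0+0+1+0+1+0+0+0+1+0+0+0+1+0+1+0+0+0+0+0+1+0+0+0+0+0+1+0+0+0+0 mod 2 = 1
  s[1] = (0110011001100110011001100110011)·(0111110011011011000111010111010) mod 2 = 0+1+1+0+0+1+0+0+0+1+0+0+0+0+1+0+0+0+0+0+0+1+0+0+0+1+1+0+0+1+0 mod 2 = 1
  s[2] = (0001111000011110000111100001111)·(0111110011011011000111010111010) mod 2 = 0+0+0+1+1+1+0+0+0+0+0+1+1+0+1+0+0+0+0+1+1+1+0+0+0+0+0+1+0+1+0 mod 2 = 1
  s[3] = (0000000111111110000000011111111)·(0111110011011011000111010111010) mod 2 = 0+0+0+0+0+0+0+0+1+1+0+1+1+0+1+0+0+0+0+0+0+0+0+1+0+1+1+1+0+1+0 mod 2 = 0
  s[4] = (0000000000000001111111111111111)·(0111110011011011000111010111010) mod 2 = 0+0+0+0+0+0+0+0+0+0+0+0+0+0+0+1+0+0+0+1+1+1+0+1+0+1+1+1+0+1+0 mod 2 = 1
Syndrome = 11101
Column 23 of H equals this syndrome → error at bit 23 (1-indexed).
Flip bit 23: 0111110011011011000111010111010 → 0111110011011011000111110111010
Extract data bits at positions {3,5,6,7,9,10,11,12,13,14,15,17,18,19,20,21,22,23,24,25,26,27,28,29,30,31}: 11101101101000111110111010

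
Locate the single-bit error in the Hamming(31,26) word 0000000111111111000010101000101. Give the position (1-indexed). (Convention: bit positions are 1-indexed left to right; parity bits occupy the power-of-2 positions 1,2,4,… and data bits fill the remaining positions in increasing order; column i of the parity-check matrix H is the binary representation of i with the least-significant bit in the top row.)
Syndrome s = H · r^T (mod 2), r = 0000000111111111000010101000101:
  s[0] = (1010101010101010101010101010101)·(0000000111111111000010101000101) mod 2 = 0+0+0+0+0+0+0+0+1+0+1+0+1+0+1+0+0+0+0+0+1+0+1+0+1+0+0+0+1+0+1 mod 2 = 1
  s[1] = (0110011001100110011001100110011)·(0000000111111111000010101000101) mod 2 = 0+0+0+0+0+0+0+0+0+1+1+0+0+1+1+0+0+0+0+0+0+0+1+0+0+0+0+0+0+0+1 mod 2 = 0
  s[2] = (0001111000011110000111100001111)·(0000000111111111000010101000101) mod 2 = 0+0+0+0+0+0+0+0+0+0+0+1+1+1+1+0+0+0+0+0+1+0+1+0+0+0+0+0+1+0+1 mod 2 = 0
  s[3] = (0000000111111110000000011111111)·(0000000111111111000010101000101) mod 2 = 0+0+0+0+0+0+0+1+1+1+1+1+1+1+1+0+0+0+0+0+0+0+0+0+1+0+0+0+1+0+1 mod 2 = 1
  s[4] = (0000000000000001111111111111111)·(0000000111111111000010101000101) mod 2 = 0+0+0+0+0+0+0+0+0+0+0+0+0+0+0+1+0+0+0+0+1+0+1+0+1+0+0+0+1+0+1 mod 2 = 0
Syndrome = 10010
Column i of H is the binary representation of i, so the syndrome is the binary index of the flipped bit.
Read s = 10010 with s[0] as LSB: 1·2^0 + 0·2^1 + 0·2^2 + 1·2^3 + 0·2^4 = 9.
Error is at bit position 9.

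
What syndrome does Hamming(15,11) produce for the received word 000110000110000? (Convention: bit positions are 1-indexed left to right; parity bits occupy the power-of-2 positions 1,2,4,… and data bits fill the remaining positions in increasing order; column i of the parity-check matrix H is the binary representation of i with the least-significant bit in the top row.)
Syndrome s = H · r^T (mod 2), r = 000110000110000:
  s[0] = (101010101010101)·(000110000110000) mod 2 = 0+0+0+0+1+0+0+0+0+0+1+0+0+0+0 mod 2 = 0
  s[1] = (011001100110011)·(000110000110000) mod 2 = 0+0+0+0+0+0+0+0+0+1+1+0+0+0+0 mod 2 = 0
  s[2] = (000111100001111)·(000110000110000) mod 2 = 0+0+0+1+1+0+0+0+0+0+0+0+0+0+0 mod 2 = 0
  s[3] = (000000011111111)·(000110000110000) mod 2 = 0+0+0+0+0+0+0+0+0+1+1+0+0+0+0 mod 2 = 0
Syndrome = 0000
s = 0: no error detected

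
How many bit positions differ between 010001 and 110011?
XOR = 100010, count of 1s = 2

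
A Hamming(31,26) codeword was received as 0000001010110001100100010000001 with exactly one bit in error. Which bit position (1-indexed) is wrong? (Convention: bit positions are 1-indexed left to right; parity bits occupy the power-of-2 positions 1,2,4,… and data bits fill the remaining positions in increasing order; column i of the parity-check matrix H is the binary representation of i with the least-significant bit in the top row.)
Syndrome s = H · r^T (mod 2), r = 0000001010110001100100010000001:
  s[0] = (1010101010101010101010101010101)·(0000001010110001100100010000001) mod 2 = 0+0+0+0+0+0+1+0+1+0+1+0+0+0+0+0+1+0+0+0+0+0+0+0+0+0+0+0+0+0+1 mod 2 = 1
  s[1] = (0110011001100110011001100110011)·(0000001010110001100100010000001) mod 2 = 0+0+0+0+0+0+1+0+0+0+1+0+0+0+0+0+0+0+0+0+0+0+0+0+0+0+0+0+0+0+1 mod 2 = 1
  s[2] = (0001111000011110000111100001111)·(0000001010110001100100010000001) mod 2 = 0+0+0+0+0+0+1+0+0+0+0+1+0+0+0+0+0+0+0+1+0+0+0+0+0+0+0+0+0+0+1 mod 2 = 0
  s[3] = (0000000111111110000000011111111)·(0000001010110001100100010000001) mod 2 = 0+0+0+0+0+0+0+0+1+0+1+1+0+0+0+0+0+0+0+0+0+0+0+1+0+0+0+0+0+0+1 mod 2 = 1
  s[4] = (0000000000000001111111111111111)·(0000001010110001100100010000001) mod 2 = 0+0+0+0+0+0+0+0+0+0+0+0+0+0+0+1+1+0+0+1+0+0+0+1+0+0+0+0+0+0+1 mod 2 = 1
Syndrome = 11011
Column i of H is the binary representation of i, so the syndrome is the binary index of the flipped bit.
Read s = 11011 with s[0] as LSB: 1·2^0 + 1·2^1 + 0·2^2 + 1·2^3 + 1·2^4 = 27.
Error is at bit position 27.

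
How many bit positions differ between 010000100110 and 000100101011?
XOR = 010100001101, count of 1s = 5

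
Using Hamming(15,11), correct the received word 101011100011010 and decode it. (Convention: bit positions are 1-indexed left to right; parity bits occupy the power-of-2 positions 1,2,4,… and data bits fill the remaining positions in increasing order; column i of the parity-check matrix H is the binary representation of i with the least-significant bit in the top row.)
Syndrome s = H · r^T (mod 2), r = 101011100011010:
  s[0] = (101010101010101)·(101011100011010) mod 2 = 1+0+1+0+1+0+1+0+0+0+1+0+0+0+0 mod 2 = 1
  s[1] = (011001100110011)·(101011100011010) mod 2 = 0+0+1+0+0+1+1+0+0+0+1+0+0+1+0 mod 2 = 1
  s[2] = (000111100001111)·(101011100011010) mod 2 = 0+0+0+0+1+1+1+0+0+0+0+1+0+1+0 mod 2 = 1
  s[3] = (000000011111111)·(101011100011010) mod 2 = 0+0+0+0+0+0+0+0+0+0+1+1+0+1+0 mod 2 = 1
Syndrome = 1111
Column 15 of H equals this syndrome → error at bit 15 (1-indexed).
Flip bit 15: 101011100011010 → 101011100011011
Extract data bits at positions {3,5,6,7,9,10,11,12,13,14,15}: 11110011011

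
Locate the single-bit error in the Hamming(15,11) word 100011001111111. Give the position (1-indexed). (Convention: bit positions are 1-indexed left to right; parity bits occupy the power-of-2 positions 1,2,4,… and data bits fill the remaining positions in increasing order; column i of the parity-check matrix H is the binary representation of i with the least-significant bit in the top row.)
Syndrome s = H · r^T (mod 2), r = 100011001111111:
  s[0] = (101010101010101)·(100011001111111) mod 2 = 1+0+0+0+1+0+0+0+1+0+1+0+1+0+1 mod 2 = 0
  s[1] = (011001100110011)·(100011001111111) mod 2 = 0+0+0+0+0+1+0+0+0+1+1+0+0+1+1 mod 2 = 1
  s[2] = (000111100001111)·(100011001111111) mod 2 = 0+0+0+0+1+1+0+0+0+0+0+1+1+1+1 mod 2 = 0
  s[3] = (000000011111111)·(100011001111111) mod 2 = 0+0+0+0+0+0+0+0+1+1+1+1+1+1+1 mod 2 = 1
Syndrome = 0101
Column i of H is the binary representation of i, so the syndrome is the binary index of the flipped bit.
Read s = 0101 with s[0] as LSB: 0·2^0 + 1·2^1 + 0·2^2 + 1·2^3 = 10.
Error is at bit position 10.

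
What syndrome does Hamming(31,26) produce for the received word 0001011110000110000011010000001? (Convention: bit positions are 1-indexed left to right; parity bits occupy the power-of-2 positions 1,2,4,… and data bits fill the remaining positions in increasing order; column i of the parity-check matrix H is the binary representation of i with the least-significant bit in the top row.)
Syndrome s = H · r^T (mod 2), r = 0001011110000110000011010000001:
  s[0] = (1010101010101010101010101010101)·(0001011110000110000011010000001) mod 2 = 0+0+0+0+0+0+1+0+1+0+0+0+0+0+1+0+0+0+0+0+1+0+0+0+0+0+0+0+0+0+1 mod 2 = 1
  s[1] = (0110011001100110011001100110011)·(0001011110000110000011010000001) mod 2 = 0+0+0+0+0+1+1+0+0+0+0+0+0+1+1+0+0+0+0+0+0+1+0+0+0+0+0+0+0+0+1 mod 2 = 0
  s[2] = (0001111000011110000111100001111)·(0001011110000110000011010000001) mod 2 = 0+0+0+1+0+1+1+0+0+0+0+0+0+1+1+0+0+0+0+0+1+1+0+0+0+0+0+0+0+0+1 mod 2 = 0
  s[3] = (0000000111111110000000011111111)·(0001011110000110000011010000001) mod 2 = 0+0+0+0+0+0+0+1+1+0+0+0+0+1+1+0+0+0+0+0+0+0+0+1+0+0+0+0+0+0+1 mod 2 = 0
  s[4] = (0000000000000001111111111111111)·(0001011110000110000011010000001) mod 2 = 0+0+0+0+0+0+0+0+0+0+0+0+0+0+0+0+0+0+0+0+1+1+0+1+0+0+0+0+0+0+1 mod 2 = 0
Syndrome = 10000
Non-zero syndrome: error at position 1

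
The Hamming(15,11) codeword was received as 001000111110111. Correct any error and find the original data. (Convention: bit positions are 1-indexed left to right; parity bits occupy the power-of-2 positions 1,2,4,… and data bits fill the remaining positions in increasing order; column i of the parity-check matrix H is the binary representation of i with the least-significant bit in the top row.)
Syndrome s = H · r^T (mod 2), r = 001000111110111:
  s[0] = (101010101010101)·(001000111110111) mod 2 = 0+0+1+0+0+0+1+0+1+0+1+0+1+0+1 mod 2 = 0
  s[1] = (011001100110011)·(001000111110111) mod 2 = 0+0+1+0+0+0+1+0+0+1+1+0+0+1+1 mod 2 = 0
  s[2] = (000111100001111)·(001000111110111) mod 2 = 0+0+0+0+0+0+1+0+0+0+0+0+1+1+1 mod 2 = 0
  s[3] = (000000011111111)·(001000111110111) mod 2 = 0+0+0+0+0+0+0+1+1+1+1+0+1+1+1 mod 2 = 1
Syndrome = 0001
Column 8 of H equals this syndrome → error at bit 8 (1-indexed).
Flip bit 8: 001000111110111 → 001000101110111
Extract data bits at positions {3,5,6,7,9,10,11,12,13,14,15}: 10011110111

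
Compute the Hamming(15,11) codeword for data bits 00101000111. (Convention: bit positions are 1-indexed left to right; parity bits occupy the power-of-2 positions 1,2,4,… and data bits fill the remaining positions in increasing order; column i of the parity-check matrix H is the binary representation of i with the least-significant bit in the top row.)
Codeword c = d · G (mod 2), d = 00101000111:
  c[0] = d·G[:,0] = (00101000111)·(11011010101) mod 2 = 0+0+0+0+1+0+0+0+1+0+1 mod 2 = 1
  c[1] = d·G[:,1] = (00101000111)·(10110110011) mod 2 = 0+0+1+0+0+0+0+0+0+1+1 mod 2 = 1
  c[2] = d·G[:,2] = (00101000111)·(10000000000) mod 2 = 0+0+0+0+0+0+0+0+0+0+0 mod 2 = 0
  c[3] = d·G[:,3] = (00101000111)·(01110001111) mod 2 = 0+0+1+0+0+0+0+0+1+1+1 mod 2 = 0
  c[4] = d·G[:,4] = (00101000111)·(01000000000) mod 2 = 0+0+0+0+0+0+0+0+0+0+0 mod 2 = 0
  c[5] = d·G[:,5] = (00101000111)·(00100000000) mod 2 = 0+0+1+0+0+0+0+0+0+0+0 mod 2 = 1
  c[6] = d·G[:,6] = (00101000111)·(00010000000) mod 2 = 0+0+0+0+0+0+0+0+0+0+0 mod 2 = 0
  c[7] = d·G[:,7] = (00101000111)·(00001111111) mod 2 = 0+0+0+0+1+0+0+0+1+1+1 mod 2 = 0
  c[8] = d·G[:,8] = (00101000111)·(00001000000) mod 2 = 0+0+0+0+1+0+0+0+0+0+0 mod 2 = 1
  c[9] = d·G[:,9] = (00101000111)·(00000100000) mod 2 = 0+0+0+0+0+0+0+0+0+0+0 mod 2 = 0
  c[10] = d·G[:,10] = (00101000111)·(00000010000) mod 2 = 0+0+0+0+0+0+0+0+0+0+0 mod 2 = 0
  c[11] = d·G[:,11] = (00101000111)·(00000001000) mod 2 = 0+0+0+0+0+0+0+0+0+0+0 mod 2 = 0
  c[12] = d·G[:,12] = (00101000111)·(00000000100) mod 2 = 0+0+0+0+0+0+0+0+1+0+0 mod 2 = 1
  c[13] = d·G[:,13] = (00101000111)·(00000000010) mod 2 = 0+0+0+0+0+0+0+0+0+1+0 mod 2 = 1
  c[14] = d·G[:,14] = (00101000111)·(00000000001) mod 2 = 0+0+0+0+0+0+0+0+0+0+1 mod 2 = 1
Codeword = 110001001000111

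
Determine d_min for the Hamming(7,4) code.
d_min = 3 (every single-error-correcting Hamming code has d_min = 3).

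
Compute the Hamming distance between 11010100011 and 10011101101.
XOR = 01001001110, count of 1s = 5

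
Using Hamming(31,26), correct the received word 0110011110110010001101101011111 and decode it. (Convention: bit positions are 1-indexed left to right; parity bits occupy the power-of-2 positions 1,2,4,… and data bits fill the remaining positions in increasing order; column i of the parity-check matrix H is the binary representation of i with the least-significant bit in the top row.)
Syndrome s = H · r^T (mod 2), r = 0110011110110010001101101011111:
  s[0] = (1010101010101010101010101010101)·(0110011110110010001101101011111) mod 2 = 0+0+1+0+0+0+1+0+1+0+1+0+0+0+1+0+0+0+1+0+0+0+1+0+1+0+1+0+1+0+1 mod 2 = 1
  s[1] = (0110011001100110011001100110011)·(0110011110110010001101101011111) mod 2 = 0+1+1+0+0+1+1+0+0+0+1+0+0+0+1+0+0+0+1+0+0+1+1+0+0+0+1+0+0+1+1 mod 2 = 0
  s[2] = (0001111000011110000111100001111)·(0110011110110010001101101011111) mod 2 = 0+0+0+0+0+1+1+0+0+0+0+1+0+0+1+0+0+0+0+1+0+1+1+0+0+0+0+1+1+1+1 mod 2 = 1
  s[3] = (0000000111111110000000011111111)·(0110011110110010001101101011111) mod 2 = 0+0+0+0+0+0+0+1+1+0+1+1+0+0+1+0+0+0+0+0+0+0+0+0+1+0+1+1+1+1+1 mod 2 = 1
  s[4] = (0000000000000001111111111111111)·(0110011110110010001101101011111) mod 2 = 0+0+0+0+0+0+0+0+0+0+0+0+0+0+0+0+0+0+1+1+0+1+1+0+1+0+1+1+1+1+1 mod 2 = 0
Syndrome = 10110
Column 13 of H equals this syndrome → error at bit 13 (1-indexed).
Flip bit 13: 0110011110110010001101101011111 → 0110011110111010001101101011111
Extract data bits at positions {3,5,6,7,9,10,11,12,13,14,15,17,18,19,20,21,22,23,24,25,26,27,28,29,30,31}: 10111011101001101101011111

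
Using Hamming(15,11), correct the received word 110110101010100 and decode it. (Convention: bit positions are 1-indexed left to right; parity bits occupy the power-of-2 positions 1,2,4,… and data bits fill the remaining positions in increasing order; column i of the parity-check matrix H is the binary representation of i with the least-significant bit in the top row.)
Syndrome s = H · r^T (mod 2), r = 110110101010100:
  s[0] = (101010101010101)·(110110101010100) mod 2 = 1+0+0+0+1+0+1+0+1+0+1+0+1+0+0 mod 2 = 0
  s[1] = (011001100110011)·(110110101010100) mod 2 = 0+1+0+0+0+0+1+0+0+0+1+0+0+0+0 mod 2 = 1
  s[2] = (000111100001111)·(110110101010100) mod 2 = 0+0+0+1+1+0+1+0+0+0+0+0+1+0+0 mod 2 = 0
  s[3] = (000000011111111)·(110110101010100) mod 2 = 0+0+0+0+0+0+0+0+1+0+1+0+1+0+0 mod 2 = 1
Syndrome = 0101
Column 10 of H equals this syndrome → error at bit 10 (1-indexed).
Flip bit 10: 110110101010100 → 110110101110100
Extract data bits at positions {3,5,6,7,9,10,11,12,13,14,15}: 01011110100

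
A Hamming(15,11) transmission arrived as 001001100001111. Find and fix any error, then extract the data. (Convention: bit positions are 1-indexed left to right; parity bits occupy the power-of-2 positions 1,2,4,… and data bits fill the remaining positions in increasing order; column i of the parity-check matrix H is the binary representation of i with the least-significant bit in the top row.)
Syndrome s = H · r^T (mod 2), r = 001001100001111:
  s[0] = (101010101010101)·(001001100001111) mod 2 = 0+0+1+0+0+0+1+0+0+0+0+0+1+0+1 mod 2 = 0
  s[1] = (011001100110011)·(001001100001111) mod 2 = 0+0+1+0+0+1+1+0+0+0+0+0+0+1+1 mod 2 = 1
  s[2] = (000111100001111)·(001001100001111) mod 2 = 0+0+0+0+0+1+1+0+0+0+0+1+1+1+1 mod 2 = 0
  s[3] = (000000011111111)·(001001100001111) mod 2 = 0+0+0+0+0+0+0+0+0+0+0+1+1+1+1 mod 2 = 0
Syndrome = 0100
Column 2 of H equals this syndrome → error at bit 2 (1-indexed).
Flip bit 2: 001001100001111 → 011001100001111
Extract data bits at positions {3,5,6,7,9,10,11,12,13,14,15}: 10110001111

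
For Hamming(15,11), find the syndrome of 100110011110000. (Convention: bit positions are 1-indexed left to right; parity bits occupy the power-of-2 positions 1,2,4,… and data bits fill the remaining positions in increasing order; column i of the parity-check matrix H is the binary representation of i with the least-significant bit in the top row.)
Syndrome s = H · r^T (mod 2), r = 100110011110000:
  s[0] = (101010101010101)·(100110011110000) mod 2 = 1+0+0+0+1+0+0+0+1+0+1+0+0+0+0 mod 2 = 0
  s[1] = (011001100110011)·(100110011110000) mod 2 = 0+0+0+0+0+0+0+0+0+1+1+0+0+0+0 mod 2 = 0
  s[2] = (000111100001111)·(100110011110000) mod 2 = 0+0+0+1+1+0+0+0+0+0+0+0+0+0+0 mod 2 = 0
  s[3] = (000000011111111)·(100110011110000) mod 2 = 0+0+0+0+0+0+0+1+1+1+1+0+0+0+0 mod 2 = 0
Syndrome = 0000
s = 0: no error detected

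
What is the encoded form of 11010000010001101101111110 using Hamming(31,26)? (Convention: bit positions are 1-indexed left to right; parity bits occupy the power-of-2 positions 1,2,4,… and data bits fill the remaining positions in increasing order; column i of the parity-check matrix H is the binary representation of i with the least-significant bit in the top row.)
Codeword c = d · G (mod 2), d = 11010000010001101101111110:
  c[0] = d·G[:,0] = (11010000010001101101111110)·(11011010101101010101010101) mod 2 = 1+1+0+1+0+0+0+0+0+0+0+0+0+1+0+0+0+1+0+1+0+1+0+1+0+0 mod 2 = 0
  c[1] = d·G[:,1] = (11010000010001101101111110)·(10110110011011001100110011) mod 2 = 1+0+0+1+0+0+0+0+0+1+0+0+0+1+0+0+1+1+0+0+1+1+0+0+1+0 mod 2 = 1
  c[2] = d·G[:,2] = (11010000010001101101111110)·(10000000000000000000000000) mod 2 = 1+0+0+0+0+0+0+0+0+0+0+0+0+0+0+0+0+0+0+0+0+0+0+0+0+0 mod 2 = 1
  c[3] = d·G[:,3] = (11010000010001101101111110)·(01110001111000111100001111) mod 2 = 0+1+0+1+0+0+0+0+0+1+0+0+0+0+1+0+1+1+0+0+0+0+1+1+1+0 mod 2 = 1
  c[4] = d·G[:,4] = (11010000010001101101111110)·(01000000000000000000000000) mod 2 = 0+1+0+0+0+0+0+0+0+0+0+0+0+0+0+0+0+0+0+0+0+0+0+0+0+0 mod 2 = 1
  c[5] = d·G[:,5] = (11010000010001101101111110)·(00100000000000000000000000) mod 2 = 0+0+0+0+0+0+0+0+0+0+0+0+0+0+0+0+0+0+0+0+0+0+0+0+0+0 mod 2 = 0
  c[6] = d·G[:,6] = (11010000010001101101111110)·(00010000000000000000000000) mod 2 = 0+0+0+1+0+0+0+0+0+0+0+0+0+0+0+0+0+0+0+0+0+0+0+0+0+0 mod 2 = 1
  c[7] = d·G[:,7] = (11010000010001101101111110)·(00001111111000000011111111) mod 2 = 0+0+0+0+0+0+0+0+0+1+0+0+0+0+0+0+0+0+0+1+1+1+1+1+1+0 mod 2 = 1
  c[8] = d·G[:,8] = (11010000010001101101111110)·(00001000000000000000000000) mod 2 = 0+0+0+0+0+0+0+0+0+0+0+0+0+0+0+0+0+0+0+0+0+0+0+0+0+0 mod 2 = 0
  c[9] = d·G[:,9] = (11010000010001101101111110)·(00000100000000000000000000) mod 2 = 0+0+0+0+0+0+0+0+0+0+0+0+0+0+0+0+0+0+0+0+0+0+0+0+0+0 mod 2 = 0
  c[10] = d·G[:,10] = (11010000010001101101111110)·(00000010000000000000000000) mod 2 = 0+0+0+0+0+0+0+0+0+0+0+0+0+0+0+0+0+0+0+0+0+0+0+0+0+0 mod 2 = 0
  c[11] = d·G[:,11] = (11010000010001101101111110)·(00000001000000000000000000) mod 2 = 0+0+0+0+0+0+0+0+0+0+0+0+0+0+0+0+0+0+0+0+0+0+0+0+0+0 mod 2 = 0
  c[12] = d·G[:,12] = (11010000010001101101111110)·(00000000100000000000000000) mod 2 = 0+0+0+0+0+0+0+0+0+0+0+0+0+0+0+0+0+0+0+0+0+0+0+0+0+0 mod 2 = 0
  c[13] = d·G[:,13] = (11010000010001101101111110)·(00000000010000000000000000) mod 2 = 0+0+0+0+0+0+0+0+0+1+0+0+0+0+0+0+0+0+0+0+0+0+0+0+0+0 mod 2 = 1
  c[14] = d·G[:,14] = (11010000010001101101111110)·(00000000001000000000000000) mod 2 = 0+0+0+0+0+0+0+0+0+0+0+0+0+0+0+0+0+0+0+0+0+0+0+0+0+0 mod 2 = 0
  c[15] = d·G[:,15] = (11010000010001101101111110)·(00000000000111111111111111) mod 2 = 0+0+0+0+0+0+0+0+0+0+0+0+0+1+1+0+1+1+0+1+1+1+1+1+1+0 mod 2 = 0
  c[16] = d·G[:,16] = (11010000010001101101111110)·(00000000000100000000000000) mod 2 = 0+0+0+0+0+0+0+0+0+0+0+0+0+0+0+0+0+0+0+0+0+0+0+0+0+0 mod 2 = 0
  c[17] = d·G[:,17] = (11010000010001101101111110)·(00000000000010000000000000) mod 2 = 0+0+0+0+0+0+0+0+0+0+0+0+0+0+0+0+0+0+0+0+0+0+0+0+0+0 mod 2 = 0
  c[18] = d·G[:,18] = (11010000010001101101111110)·(00000000000001000000000000) mod 2 = 0+0+0+0+0+0+0+0+0+0+0+0+0+1+0+0+0+0+0+0+0+0+0+0+0+0 mod 2 = 1
  c[19] = d·G[:,19] = (11010000010001101101111110)·(00000000000000100000000000) mod 2 = 0+0+0+0+0+0+0+0+0+0+0+0+0+0+1+0+0+0+0+0+0+0+0+0+0+0 mod 2 = 1
  c[20] = d·G[:,20] = (11010000010001101101111110)·(00000000000000010000000000) mod 2 = 0+0+0+0+0+0+0+0+0+0+0+0+0+0+0+0+0+0+0+0+0+0+0+0+0+0 mod 2 = 0
  c[21] = d·G[:,21] = (11010000010001101101111110)·(00000000000000001000000000) mod 2 = 0+0+0+0+0+0+0+0+0+0+0+0+0+0+0+0+1+0+0+0+0+0+0+0+0+0 mod 2 = 1
  c[22] = d·G[:,22] = (11010000010001101101111110)·(00000000000000000100000000) mod 2 = 0+0+0+0+0+0+0+0+0+0+0+0+0+0+0+0+0+1+0+0+0+0+0+0+0+0 mod 2 = 1
  c[23] = d·G[:,23] = (11010000010001101101111110)·(00000000000000000010000000) mod 2 = 0+0+0+0+0+0+0+0+0+0+0+0+0+0+0+0+0+0+0+0+0+0+0+0+0+0 mod 2 = 0
  c[24] = d·G[:,24] = (11010000010001101101111110)·(00000000000000000001000000) mod 2 = 0+0+0+0+0+0+0+0+0+0+0+0+0+0+0+0+0+0+0+1+0+0+0+0+0+0 mod 2 = 1
  c[25] = d·G[:,25] = (11010000010001101101111110)·(00000000000000000000100000) mod 2 = 0+0+0+0+0+0+0+0+0+0+0+0+0+0+0+0+0+0+0+0+1+0+0+0+0+0 mod 2 = 1
  c[26] = d·G[:,26] = (11010000010001101101111110)·(00000000000000000000010000) mod 2 = 0+0+0+0+0+0+0+0+0+0+0+0+0+0+0+0+0+0+0+0+0+1+0+0+0+0 mod 2 = 1
  c[27] = d·G[:,27] = (11010000010001101101111110)·(00000000000000000000001000) mod 2 = 0+0+0+0+0+0+0+0+0+0+0+0+0+0+0+0+0+0+0+0+0+0+1+0+0+0 mod 2 = 1
  c[28] = d·G[:,28] = (11010000010001101101111110)·(00000000000000000000000100) mod 2 = 0+0+0+0+0+0+0+0+0+0+0+0+0+0+0+0+0+0+0+0+0+0+0+1+0+0 mod 2 = 1
  c[29] = d·G[:,29] = (11010000010001101101111110)·(00000000000000000000000010) mod 2 = 0+0+0+0+0+0+0+0+0+0+0+0+0+0+0+0+0+0+0+0+0+0+0+0+1+0 mod 2 = 1
  c[30] = d·G[:,30] = (11010000010001101101111110)·(00000000000000000000000001) mod 2 = 0+0+0+0+0+0+0+0+0+0+0+0+0+0+0+0+0+0+0+0+0+0+0+0+0+0 mod 2 = 0
Codeword = 0111101100000100001101101111110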